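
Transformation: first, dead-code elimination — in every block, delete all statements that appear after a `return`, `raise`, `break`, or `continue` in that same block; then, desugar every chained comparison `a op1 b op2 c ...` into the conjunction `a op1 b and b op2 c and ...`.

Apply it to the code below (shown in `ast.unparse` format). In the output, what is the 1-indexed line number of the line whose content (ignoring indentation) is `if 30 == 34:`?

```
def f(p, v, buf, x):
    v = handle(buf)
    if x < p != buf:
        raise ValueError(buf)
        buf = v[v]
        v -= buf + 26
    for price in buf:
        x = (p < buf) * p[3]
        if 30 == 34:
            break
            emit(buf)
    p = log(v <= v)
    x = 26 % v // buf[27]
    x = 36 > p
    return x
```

7

Transformed code:
def f(p, v, buf, x):
    v = handle(buf)
    if x < p and p != buf:
        raise ValueError(buf)
    for price in buf:
        x = (p < buf) * p[3]
        if 30 == 34:
            break
    p = log(v <= v)
    x = 26 % v // buf[27]
    x = 36 > p
    return x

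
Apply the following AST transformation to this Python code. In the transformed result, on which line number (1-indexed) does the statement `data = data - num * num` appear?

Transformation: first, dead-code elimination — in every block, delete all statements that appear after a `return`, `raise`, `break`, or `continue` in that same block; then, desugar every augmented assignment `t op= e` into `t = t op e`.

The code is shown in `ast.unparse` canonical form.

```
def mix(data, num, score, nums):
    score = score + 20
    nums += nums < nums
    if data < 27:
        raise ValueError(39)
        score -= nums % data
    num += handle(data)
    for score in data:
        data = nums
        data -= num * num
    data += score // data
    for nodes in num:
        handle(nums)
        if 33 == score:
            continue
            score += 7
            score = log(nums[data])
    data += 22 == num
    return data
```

Transformed code:
def mix(data, num, score, nums):
    score = score + 20
    nums = nums + (nums < nums)
    if data < 27:
        raise ValueError(39)
    num = num + handle(data)
    for score in data:
        data = nums
        data = data - num * num
    data = data + score // data
    for nodes in num:
        handle(nums)
        if 33 == score:
            continue
    data = data + (22 == num)
    return data

9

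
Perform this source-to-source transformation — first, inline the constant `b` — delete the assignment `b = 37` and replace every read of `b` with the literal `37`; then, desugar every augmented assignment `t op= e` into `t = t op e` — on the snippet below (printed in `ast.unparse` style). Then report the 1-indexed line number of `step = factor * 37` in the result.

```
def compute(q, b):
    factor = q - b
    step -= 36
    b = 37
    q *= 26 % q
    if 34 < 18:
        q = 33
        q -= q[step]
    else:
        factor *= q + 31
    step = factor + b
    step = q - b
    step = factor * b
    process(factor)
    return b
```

Transformed code:
def compute(q, b):
    factor = q - 37
    step = step - 36
    q = q * (26 % q)
    if 34 < 18:
        q = 33
        q = q - q[step]
    else:
        factor = factor * (q + 31)
    step = factor + 37
    step = q - 37
    step = factor * 37
    process(factor)
    return 37

12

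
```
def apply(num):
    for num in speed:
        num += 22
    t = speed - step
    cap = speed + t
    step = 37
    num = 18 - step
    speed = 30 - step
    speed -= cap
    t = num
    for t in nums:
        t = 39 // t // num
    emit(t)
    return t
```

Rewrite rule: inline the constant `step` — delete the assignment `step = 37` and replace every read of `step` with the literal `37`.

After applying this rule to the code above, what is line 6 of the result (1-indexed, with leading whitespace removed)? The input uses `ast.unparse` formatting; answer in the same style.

num = 18 - 37

Transformed code:
def apply(num):
    for num in speed:
        num += 22
    t = speed - 37
    cap = speed + t
    num = 18 - 37
    speed = 30 - 37
    speed -= cap
    t = num
    for t in nums:
        t = 39 // t // num
    emit(t)
    return t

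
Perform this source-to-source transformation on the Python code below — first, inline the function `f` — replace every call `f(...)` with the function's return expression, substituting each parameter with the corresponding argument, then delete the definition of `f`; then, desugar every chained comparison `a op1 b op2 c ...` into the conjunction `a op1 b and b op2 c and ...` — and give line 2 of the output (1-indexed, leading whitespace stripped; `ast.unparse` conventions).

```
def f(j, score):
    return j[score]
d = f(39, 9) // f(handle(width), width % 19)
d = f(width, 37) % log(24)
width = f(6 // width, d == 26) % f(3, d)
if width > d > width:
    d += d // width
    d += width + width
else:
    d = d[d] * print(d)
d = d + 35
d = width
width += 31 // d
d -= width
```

d = width[37] % log(24)

Transformed code:
d = 39[9] // handle(width)[width % 19]
d = width[37] % log(24)
width = (6 // width)[d == 26] % 3[d]
if width > d and d > width:
    d += d // width
    d += width + width
else:
    d = d[d] * print(d)
d = d + 35
d = width
width += 31 // d
d -= width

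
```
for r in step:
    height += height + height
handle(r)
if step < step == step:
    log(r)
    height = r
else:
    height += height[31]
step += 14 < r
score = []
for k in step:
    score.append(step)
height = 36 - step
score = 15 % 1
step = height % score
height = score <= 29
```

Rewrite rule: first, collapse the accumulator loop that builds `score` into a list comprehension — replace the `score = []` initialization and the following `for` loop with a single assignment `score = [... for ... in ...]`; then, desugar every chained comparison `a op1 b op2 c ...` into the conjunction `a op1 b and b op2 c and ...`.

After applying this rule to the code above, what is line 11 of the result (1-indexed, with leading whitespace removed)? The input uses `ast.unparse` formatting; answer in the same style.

height = 36 - step

Transformed code:
for r in step:
    height += height + height
handle(r)
if step < step and step == step:
    log(r)
    height = r
else:
    height += height[31]
step += 14 < r
score = [step for k in step]
height = 36 - step
score = 15 % 1
step = height % score
height = score <= 29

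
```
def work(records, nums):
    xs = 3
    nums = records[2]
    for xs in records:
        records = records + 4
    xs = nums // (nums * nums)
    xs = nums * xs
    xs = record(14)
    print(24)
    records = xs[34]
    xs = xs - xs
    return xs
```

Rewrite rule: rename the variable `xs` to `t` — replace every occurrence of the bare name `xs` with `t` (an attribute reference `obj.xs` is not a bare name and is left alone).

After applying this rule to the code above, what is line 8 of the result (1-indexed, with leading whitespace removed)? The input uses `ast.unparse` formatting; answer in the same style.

Transformed code:
def work(records, nums):
    t = 3
    nums = records[2]
    for t in records:
        records = records + 4
    t = nums // (nums * nums)
    t = nums * t
    t = record(14)
    print(24)
    records = t[34]
    t = t - t
    return t

t = record(14)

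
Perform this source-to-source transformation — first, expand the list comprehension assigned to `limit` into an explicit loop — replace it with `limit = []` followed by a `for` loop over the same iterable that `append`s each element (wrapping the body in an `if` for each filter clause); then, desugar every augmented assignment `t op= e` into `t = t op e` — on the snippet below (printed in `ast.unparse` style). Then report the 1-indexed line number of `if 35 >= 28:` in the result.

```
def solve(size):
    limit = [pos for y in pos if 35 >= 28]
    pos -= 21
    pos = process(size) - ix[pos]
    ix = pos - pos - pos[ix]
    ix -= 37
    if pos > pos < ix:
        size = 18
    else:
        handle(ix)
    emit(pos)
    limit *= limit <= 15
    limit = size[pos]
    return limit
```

4

Transformed code:
def solve(size):
    limit = []
    for y in pos:
        if 35 >= 28:
            limit.append(pos)
    pos = pos - 21
    pos = process(size) - ix[pos]
    ix = pos - pos - pos[ix]
    ix = ix - 37
    if pos > pos < ix:
        size = 18
    else:
        handle(ix)
    emit(pos)
    limit = limit * (limit <= 15)
    limit = size[pos]
    return limit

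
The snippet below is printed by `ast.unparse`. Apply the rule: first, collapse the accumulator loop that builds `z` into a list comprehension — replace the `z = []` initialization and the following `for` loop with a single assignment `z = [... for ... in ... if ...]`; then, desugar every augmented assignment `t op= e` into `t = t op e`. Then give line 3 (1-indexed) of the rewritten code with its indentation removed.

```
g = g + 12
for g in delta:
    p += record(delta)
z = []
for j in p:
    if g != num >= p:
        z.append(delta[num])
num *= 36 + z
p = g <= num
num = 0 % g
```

Transformed code:
g = g + 12
for g in delta:
    p = p + record(delta)
z = [delta[num] for j in p if g != num >= p]
num = num * (36 + z)
p = g <= num
num = 0 % g

p = p + record(delta)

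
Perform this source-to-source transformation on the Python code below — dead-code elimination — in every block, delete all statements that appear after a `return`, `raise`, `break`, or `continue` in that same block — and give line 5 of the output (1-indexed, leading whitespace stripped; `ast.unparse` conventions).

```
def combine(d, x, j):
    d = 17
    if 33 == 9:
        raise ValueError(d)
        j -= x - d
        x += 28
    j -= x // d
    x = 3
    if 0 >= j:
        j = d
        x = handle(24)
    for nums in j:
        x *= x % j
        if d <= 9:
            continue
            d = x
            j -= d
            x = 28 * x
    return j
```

j -= x // d

Transformed code:
def combine(d, x, j):
    d = 17
    if 33 == 9:
        raise ValueError(d)
    j -= x // d
    x = 3
    if 0 >= j:
        j = d
        x = handle(24)
    for nums in j:
        x *= x % j
        if d <= 9:
            continue
    return j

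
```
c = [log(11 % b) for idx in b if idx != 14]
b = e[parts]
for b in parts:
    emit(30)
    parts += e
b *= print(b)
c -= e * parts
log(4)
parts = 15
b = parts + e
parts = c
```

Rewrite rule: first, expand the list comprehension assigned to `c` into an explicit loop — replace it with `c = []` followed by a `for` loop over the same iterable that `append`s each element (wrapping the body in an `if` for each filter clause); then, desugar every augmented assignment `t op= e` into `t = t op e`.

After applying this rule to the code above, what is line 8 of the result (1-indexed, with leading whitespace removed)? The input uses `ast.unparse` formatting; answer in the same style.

Transformed code:
c = []
for idx in b:
    if idx != 14:
        c.append(log(11 % b))
b = e[parts]
for b in parts:
    emit(30)
    parts = parts + e
b = b * print(b)
c = c - e * parts
log(4)
parts = 15
b = parts + e
parts = c

parts = parts + e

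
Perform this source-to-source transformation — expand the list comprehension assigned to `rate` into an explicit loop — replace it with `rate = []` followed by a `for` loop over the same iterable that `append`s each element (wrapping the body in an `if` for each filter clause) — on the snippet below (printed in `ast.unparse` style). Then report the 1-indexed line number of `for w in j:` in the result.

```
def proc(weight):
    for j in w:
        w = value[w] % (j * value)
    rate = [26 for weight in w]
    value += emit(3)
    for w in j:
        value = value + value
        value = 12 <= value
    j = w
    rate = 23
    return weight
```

8

Transformed code:
def proc(weight):
    for j in w:
        w = value[w] % (j * value)
    rate = []
    for weight in w:
        rate.append(26)
    value += emit(3)
    for w in j:
        value = value + value
        value = 12 <= value
    j = w
    rate = 23
    return weight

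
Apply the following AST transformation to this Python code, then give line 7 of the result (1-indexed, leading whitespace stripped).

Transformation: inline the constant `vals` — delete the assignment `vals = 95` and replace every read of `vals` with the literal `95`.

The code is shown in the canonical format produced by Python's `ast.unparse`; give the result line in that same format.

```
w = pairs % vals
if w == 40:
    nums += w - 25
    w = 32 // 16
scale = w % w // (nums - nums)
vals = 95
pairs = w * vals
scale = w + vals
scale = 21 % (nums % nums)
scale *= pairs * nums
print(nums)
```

scale = w + 95

Transformed code:
w = pairs % 95
if w == 40:
    nums += w - 25
    w = 32 // 16
scale = w % w // (nums - nums)
pairs = w * 95
scale = w + 95
scale = 21 % (nums % nums)
scale *= pairs * nums
print(nums)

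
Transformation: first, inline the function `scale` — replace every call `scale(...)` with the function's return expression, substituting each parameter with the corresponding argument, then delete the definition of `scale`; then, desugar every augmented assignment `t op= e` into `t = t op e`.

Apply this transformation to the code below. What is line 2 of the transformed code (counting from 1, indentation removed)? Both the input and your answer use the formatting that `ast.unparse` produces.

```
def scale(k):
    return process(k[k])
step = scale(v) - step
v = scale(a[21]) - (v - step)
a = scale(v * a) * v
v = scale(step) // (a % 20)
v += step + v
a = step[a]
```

Transformed code:
step = process(v[v]) - step
v = process(a[21][a[21]]) - (v - step)
a = process((v * a)[v * a]) * v
v = process(step[step]) // (a % 20)
v = v + (step + v)
a = step[a]

v = process(a[21][a[21]]) - (v - step)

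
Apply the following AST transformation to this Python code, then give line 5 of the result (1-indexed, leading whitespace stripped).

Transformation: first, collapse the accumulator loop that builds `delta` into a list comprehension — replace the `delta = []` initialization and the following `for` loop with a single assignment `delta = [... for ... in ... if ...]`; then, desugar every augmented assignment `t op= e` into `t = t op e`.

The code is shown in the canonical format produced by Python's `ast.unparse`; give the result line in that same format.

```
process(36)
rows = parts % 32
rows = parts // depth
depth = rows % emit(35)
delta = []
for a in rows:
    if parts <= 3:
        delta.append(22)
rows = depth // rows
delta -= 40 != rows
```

delta = [22 for a in rows if parts <= 3]

Transformed code:
process(36)
rows = parts % 32
rows = parts // depth
depth = rows % emit(35)
delta = [22 for a in rows if parts <= 3]
rows = depth // rows
delta = delta - (40 != rows)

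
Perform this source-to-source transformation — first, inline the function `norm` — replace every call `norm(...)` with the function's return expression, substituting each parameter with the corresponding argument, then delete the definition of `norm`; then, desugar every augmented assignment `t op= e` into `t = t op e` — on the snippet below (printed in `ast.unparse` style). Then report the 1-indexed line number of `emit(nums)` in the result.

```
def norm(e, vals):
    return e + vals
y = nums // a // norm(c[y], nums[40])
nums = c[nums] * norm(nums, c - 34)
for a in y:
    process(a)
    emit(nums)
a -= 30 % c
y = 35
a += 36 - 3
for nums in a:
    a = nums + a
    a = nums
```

5

Transformed code:
y = nums // a // (c[y] + nums[40])
nums = c[nums] * (nums + (c - 34))
for a in y:
    process(a)
    emit(nums)
a = a - 30 % c
y = 35
a = a + (36 - 3)
for nums in a:
    a = nums + a
    a = nums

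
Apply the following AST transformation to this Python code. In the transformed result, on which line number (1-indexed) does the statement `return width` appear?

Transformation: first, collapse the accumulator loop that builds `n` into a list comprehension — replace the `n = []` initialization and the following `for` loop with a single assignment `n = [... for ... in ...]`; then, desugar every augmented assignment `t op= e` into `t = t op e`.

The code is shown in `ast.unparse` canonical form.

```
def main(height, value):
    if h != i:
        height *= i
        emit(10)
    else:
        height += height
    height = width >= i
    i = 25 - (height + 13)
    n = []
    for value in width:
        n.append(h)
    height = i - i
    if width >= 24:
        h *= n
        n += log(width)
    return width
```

Transformed code:
def main(height, value):
    if h != i:
        height = height * i
        emit(10)
    else:
        height = height + height
    height = width >= i
    i = 25 - (height + 13)
    n = [h for value in width]
    height = i - i
    if width >= 24:
        h = h * n
        n = n + log(width)
    return width

14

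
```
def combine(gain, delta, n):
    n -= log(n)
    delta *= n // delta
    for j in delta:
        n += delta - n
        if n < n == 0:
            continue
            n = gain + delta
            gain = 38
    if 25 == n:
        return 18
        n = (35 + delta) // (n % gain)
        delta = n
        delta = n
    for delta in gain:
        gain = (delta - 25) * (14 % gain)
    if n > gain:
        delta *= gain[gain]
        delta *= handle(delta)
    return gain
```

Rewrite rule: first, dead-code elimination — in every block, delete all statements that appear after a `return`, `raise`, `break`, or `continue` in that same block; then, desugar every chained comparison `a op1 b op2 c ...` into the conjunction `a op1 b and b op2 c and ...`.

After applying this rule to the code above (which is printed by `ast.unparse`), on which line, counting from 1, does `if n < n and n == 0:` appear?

Transformed code:
def combine(gain, delta, n):
    n -= log(n)
    delta *= n // delta
    for j in delta:
        n += delta - n
        if n < n and n == 0:
            continue
    if 25 == n:
        return 18
    for delta in gain:
        gain = (delta - 25) * (14 % gain)
    if n > gain:
        delta *= gain[gain]
        delta *= handle(delta)
    return gain

6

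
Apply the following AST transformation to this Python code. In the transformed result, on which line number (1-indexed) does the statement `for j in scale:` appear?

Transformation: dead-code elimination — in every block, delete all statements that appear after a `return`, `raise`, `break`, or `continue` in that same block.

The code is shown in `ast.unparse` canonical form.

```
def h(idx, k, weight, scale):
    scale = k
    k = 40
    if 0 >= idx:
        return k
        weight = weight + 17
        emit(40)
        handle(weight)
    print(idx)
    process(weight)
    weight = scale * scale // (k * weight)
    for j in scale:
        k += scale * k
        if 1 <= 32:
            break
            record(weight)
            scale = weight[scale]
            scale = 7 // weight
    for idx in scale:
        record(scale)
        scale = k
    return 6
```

9

Transformed code:
def h(idx, k, weight, scale):
    scale = k
    k = 40
    if 0 >= idx:
        return k
    print(idx)
    process(weight)
    weight = scale * scale // (k * weight)
    for j in scale:
        k += scale * k
        if 1 <= 32:
            break
    for idx in scale:
        record(scale)
        scale = k
    return 6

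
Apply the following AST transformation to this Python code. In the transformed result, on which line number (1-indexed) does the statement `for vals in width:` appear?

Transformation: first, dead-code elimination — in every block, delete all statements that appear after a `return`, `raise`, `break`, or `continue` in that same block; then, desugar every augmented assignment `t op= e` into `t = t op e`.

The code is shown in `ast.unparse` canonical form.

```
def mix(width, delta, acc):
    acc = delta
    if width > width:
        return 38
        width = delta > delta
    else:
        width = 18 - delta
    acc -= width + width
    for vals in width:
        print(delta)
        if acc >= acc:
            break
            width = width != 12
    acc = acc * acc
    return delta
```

Transformed code:
def mix(width, delta, acc):
    acc = delta
    if width > width:
        return 38
    else:
        width = 18 - delta
    acc = acc - (width + width)
    for vals in width:
        print(delta)
        if acc >= acc:
            break
    acc = acc * acc
    return delta

8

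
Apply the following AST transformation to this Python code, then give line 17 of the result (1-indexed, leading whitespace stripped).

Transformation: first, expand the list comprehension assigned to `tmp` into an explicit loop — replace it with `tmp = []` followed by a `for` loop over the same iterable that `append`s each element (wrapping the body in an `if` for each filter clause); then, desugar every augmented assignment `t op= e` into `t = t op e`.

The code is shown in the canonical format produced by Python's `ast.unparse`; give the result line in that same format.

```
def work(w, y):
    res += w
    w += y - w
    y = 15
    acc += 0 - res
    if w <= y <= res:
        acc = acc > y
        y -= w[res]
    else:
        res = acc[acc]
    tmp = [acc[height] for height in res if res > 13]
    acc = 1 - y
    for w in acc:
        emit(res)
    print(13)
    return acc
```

Transformed code:
def work(w, y):
    res = res + w
    w = w + (y - w)
    y = 15
    acc = acc + (0 - res)
    if w <= y <= res:
        acc = acc > y
        y = y - w[res]
    else:
        res = acc[acc]
    tmp = []
    for height in res:
        if res > 13:
            tmp.append(acc[height])
    acc = 1 - y
    for w in acc:
        emit(res)
    print(13)
    return acc

emit(res)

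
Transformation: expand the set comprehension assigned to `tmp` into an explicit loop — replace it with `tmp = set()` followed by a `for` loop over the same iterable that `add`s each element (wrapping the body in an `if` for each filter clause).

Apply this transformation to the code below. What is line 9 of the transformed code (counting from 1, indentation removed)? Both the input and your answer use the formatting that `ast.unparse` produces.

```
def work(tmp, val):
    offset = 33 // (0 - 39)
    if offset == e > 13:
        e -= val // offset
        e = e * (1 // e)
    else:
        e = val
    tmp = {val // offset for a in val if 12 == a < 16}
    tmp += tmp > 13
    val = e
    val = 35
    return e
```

for a in val:

Transformed code:
def work(tmp, val):
    offset = 33 // (0 - 39)
    if offset == e > 13:
        e -= val // offset
        e = e * (1 // e)
    else:
        e = val
    tmp = set()
    for a in val:
        if 12 == a < 16:
            tmp.add(val // offset)
    tmp += tmp > 13
    val = e
    val = 35
    return e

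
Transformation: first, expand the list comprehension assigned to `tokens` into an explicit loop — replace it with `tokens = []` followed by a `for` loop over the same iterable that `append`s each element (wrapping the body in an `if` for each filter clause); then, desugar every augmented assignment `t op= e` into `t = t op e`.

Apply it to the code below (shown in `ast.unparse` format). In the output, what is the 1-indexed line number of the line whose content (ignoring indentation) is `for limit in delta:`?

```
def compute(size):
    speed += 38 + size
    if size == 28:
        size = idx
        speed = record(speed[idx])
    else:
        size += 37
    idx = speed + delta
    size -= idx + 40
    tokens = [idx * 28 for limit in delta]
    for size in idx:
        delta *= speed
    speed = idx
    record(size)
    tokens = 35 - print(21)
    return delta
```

11

Transformed code:
def compute(size):
    speed = speed + (38 + size)
    if size == 28:
        size = idx
        speed = record(speed[idx])
    else:
        size = size + 37
    idx = speed + delta
    size = size - (idx + 40)
    tokens = []
    for limit in delta:
        tokens.append(idx * 28)
    for size in idx:
        delta = delta * speed
    speed = idx
    record(size)
    tokens = 35 - print(21)
    return delta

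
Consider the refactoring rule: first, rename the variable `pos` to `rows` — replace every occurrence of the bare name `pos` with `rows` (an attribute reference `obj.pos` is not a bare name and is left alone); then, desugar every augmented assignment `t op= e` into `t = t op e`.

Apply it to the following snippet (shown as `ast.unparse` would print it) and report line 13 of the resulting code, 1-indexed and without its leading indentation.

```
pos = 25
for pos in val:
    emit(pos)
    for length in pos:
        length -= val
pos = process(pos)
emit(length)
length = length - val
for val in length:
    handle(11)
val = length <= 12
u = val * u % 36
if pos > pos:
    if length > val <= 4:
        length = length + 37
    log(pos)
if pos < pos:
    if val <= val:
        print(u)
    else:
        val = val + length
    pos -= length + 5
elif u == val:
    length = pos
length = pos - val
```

Transformed code:
rows = 25
for rows in val:
    emit(rows)
    for length in rows:
        length = length - val
rows = process(rows)
emit(length)
length = length - val
for val in length:
    handle(11)
val = length <= 12
u = val * u % 36
if rows > rows:
    if length > val <= 4:
        length = length + 37
    log(rows)
if rows < rows:
    if val <= val:
        print(u)
    else:
        val = val + length
    rows = rows - (length + 5)
elif u == val:
    length = rows
length = rows - val

if rows > rows:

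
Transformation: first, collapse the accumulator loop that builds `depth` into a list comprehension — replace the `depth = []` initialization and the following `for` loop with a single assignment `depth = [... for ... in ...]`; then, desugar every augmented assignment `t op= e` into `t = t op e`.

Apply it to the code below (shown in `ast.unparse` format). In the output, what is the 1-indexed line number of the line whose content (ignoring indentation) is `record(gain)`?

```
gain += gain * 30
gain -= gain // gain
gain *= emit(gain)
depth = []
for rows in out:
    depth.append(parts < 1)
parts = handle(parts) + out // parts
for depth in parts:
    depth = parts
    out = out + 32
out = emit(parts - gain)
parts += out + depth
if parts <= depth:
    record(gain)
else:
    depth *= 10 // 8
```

Transformed code:
gain = gain + gain * 30
gain = gain - gain // gain
gain = gain * emit(gain)
depth = [parts < 1 for rows in out]
parts = handle(parts) + out // parts
for depth in parts:
    depth = parts
    out = out + 32
out = emit(parts - gain)
parts = parts + (out + depth)
if parts <= depth:
    record(gain)
else:
    depth = depth * (10 // 8)

12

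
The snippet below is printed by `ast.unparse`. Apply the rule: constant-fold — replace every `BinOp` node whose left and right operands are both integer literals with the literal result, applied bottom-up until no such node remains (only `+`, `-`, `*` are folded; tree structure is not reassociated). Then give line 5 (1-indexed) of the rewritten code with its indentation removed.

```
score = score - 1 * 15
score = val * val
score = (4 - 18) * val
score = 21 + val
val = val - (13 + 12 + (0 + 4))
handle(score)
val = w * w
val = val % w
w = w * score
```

Transformed code:
score = score - 15
score = val * val
score = -14 * val
score = 21 + val
val = val - 29
handle(score)
val = w * w
val = val % w
w = w * score

val = val - 29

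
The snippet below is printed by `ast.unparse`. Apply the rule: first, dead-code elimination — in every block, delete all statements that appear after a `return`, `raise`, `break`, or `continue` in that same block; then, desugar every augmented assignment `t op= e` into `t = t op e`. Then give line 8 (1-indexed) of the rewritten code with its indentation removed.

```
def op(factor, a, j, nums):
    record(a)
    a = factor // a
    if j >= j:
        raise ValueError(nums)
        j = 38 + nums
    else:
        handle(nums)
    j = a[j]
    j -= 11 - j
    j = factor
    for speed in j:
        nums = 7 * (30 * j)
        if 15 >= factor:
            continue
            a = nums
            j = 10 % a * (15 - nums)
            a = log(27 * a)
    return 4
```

j = a[j]

Transformed code:
def op(factor, a, j, nums):
    record(a)
    a = factor // a
    if j >= j:
        raise ValueError(nums)
    else:
        handle(nums)
    j = a[j]
    j = j - (11 - j)
    j = factor
    for speed in j:
        nums = 7 * (30 * j)
        if 15 >= factor:
            continue
    return 4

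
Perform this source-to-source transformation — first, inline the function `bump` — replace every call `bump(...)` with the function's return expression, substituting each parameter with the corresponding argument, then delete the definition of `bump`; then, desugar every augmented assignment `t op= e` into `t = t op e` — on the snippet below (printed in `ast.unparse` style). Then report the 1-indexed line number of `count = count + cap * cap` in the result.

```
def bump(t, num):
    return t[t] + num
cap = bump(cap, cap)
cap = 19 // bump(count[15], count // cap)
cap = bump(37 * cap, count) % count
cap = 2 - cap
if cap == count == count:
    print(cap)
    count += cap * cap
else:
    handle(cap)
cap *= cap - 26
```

7

Transformed code:
cap = cap[cap] + cap
cap = 19 // (count[15][count[15]] + count // cap)
cap = ((37 * cap)[37 * cap] + count) % count
cap = 2 - cap
if cap == count == count:
    print(cap)
    count = count + cap * cap
else:
    handle(cap)
cap = cap * (cap - 26)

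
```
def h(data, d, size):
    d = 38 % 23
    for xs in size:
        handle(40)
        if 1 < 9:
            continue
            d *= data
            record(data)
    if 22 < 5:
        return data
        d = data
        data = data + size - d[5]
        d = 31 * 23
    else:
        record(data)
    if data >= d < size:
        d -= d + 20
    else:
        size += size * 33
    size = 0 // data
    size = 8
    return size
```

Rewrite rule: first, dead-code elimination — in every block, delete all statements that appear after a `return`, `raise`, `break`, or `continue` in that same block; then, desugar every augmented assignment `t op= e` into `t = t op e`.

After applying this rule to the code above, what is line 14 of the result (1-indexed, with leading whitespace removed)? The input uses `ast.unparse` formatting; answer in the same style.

Transformed code:
def h(data, d, size):
    d = 38 % 23
    for xs in size:
        handle(40)
        if 1 < 9:
            continue
    if 22 < 5:
        return data
    else:
        record(data)
    if data >= d < size:
        d = d - (d + 20)
    else:
        size = size + size * 33
    size = 0 // data
    size = 8
    return size

size = size + size * 33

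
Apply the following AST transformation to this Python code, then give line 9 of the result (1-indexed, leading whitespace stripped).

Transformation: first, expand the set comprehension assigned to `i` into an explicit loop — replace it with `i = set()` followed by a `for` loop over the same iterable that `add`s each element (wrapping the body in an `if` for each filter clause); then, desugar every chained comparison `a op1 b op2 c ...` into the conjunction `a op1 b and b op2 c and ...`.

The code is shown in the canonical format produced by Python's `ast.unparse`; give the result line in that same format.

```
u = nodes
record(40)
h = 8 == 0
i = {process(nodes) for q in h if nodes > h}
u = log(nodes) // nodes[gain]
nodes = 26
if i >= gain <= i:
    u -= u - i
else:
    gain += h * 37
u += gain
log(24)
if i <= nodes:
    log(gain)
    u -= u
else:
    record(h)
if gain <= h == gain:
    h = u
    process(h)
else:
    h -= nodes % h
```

Transformed code:
u = nodes
record(40)
h = 8 == 0
i = set()
for q in h:
    if nodes > h:
        i.add(process(nodes))
u = log(nodes) // nodes[gain]
nodes = 26
if i >= gain and gain <= i:
    u -= u - i
else:
    gain += h * 37
u += gain
log(24)
if i <= nodes:
    log(gain)
    u -= u
else:
    record(h)
if gain <= h and h == gain:
    h = u
    process(h)
else:
    h -= nodes % h

nodes = 26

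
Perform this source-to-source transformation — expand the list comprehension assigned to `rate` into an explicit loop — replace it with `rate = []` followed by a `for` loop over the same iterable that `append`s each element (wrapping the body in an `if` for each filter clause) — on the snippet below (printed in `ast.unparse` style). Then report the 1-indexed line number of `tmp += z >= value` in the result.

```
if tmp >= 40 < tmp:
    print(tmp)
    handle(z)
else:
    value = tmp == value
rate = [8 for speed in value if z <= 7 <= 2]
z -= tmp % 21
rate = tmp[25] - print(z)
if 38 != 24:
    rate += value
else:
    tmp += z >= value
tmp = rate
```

Transformed code:
if tmp >= 40 < tmp:
    print(tmp)
    handle(z)
else:
    value = tmp == value
rate = []
for speed in value:
    if z <= 7 <= 2:
        rate.append(8)
z -= tmp % 21
rate = tmp[25] - print(z)
if 38 != 24:
    rate += value
else:
    tmp += z >= value
tmp = rate

15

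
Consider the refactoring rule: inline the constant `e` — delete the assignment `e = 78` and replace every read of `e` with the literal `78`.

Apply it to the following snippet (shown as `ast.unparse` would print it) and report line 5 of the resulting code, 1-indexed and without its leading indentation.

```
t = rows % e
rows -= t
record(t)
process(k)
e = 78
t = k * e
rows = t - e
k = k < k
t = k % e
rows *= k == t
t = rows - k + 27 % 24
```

Transformed code:
t = rows % 78
rows -= t
record(t)
process(k)
t = k * 78
rows = t - 78
k = k < k
t = k % 78
rows *= k == t
t = rows - k + 27 % 24

t = k * 78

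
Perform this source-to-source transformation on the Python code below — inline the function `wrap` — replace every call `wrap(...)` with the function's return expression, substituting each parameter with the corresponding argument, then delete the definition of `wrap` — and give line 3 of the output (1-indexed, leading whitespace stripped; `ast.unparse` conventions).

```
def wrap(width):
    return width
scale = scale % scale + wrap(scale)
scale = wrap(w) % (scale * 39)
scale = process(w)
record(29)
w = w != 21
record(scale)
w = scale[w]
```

scale = process(w)

Transformed code:
scale = scale % scale + scale
scale = w % (scale * 39)
scale = process(w)
record(29)
w = w != 21
record(scale)
w = scale[w]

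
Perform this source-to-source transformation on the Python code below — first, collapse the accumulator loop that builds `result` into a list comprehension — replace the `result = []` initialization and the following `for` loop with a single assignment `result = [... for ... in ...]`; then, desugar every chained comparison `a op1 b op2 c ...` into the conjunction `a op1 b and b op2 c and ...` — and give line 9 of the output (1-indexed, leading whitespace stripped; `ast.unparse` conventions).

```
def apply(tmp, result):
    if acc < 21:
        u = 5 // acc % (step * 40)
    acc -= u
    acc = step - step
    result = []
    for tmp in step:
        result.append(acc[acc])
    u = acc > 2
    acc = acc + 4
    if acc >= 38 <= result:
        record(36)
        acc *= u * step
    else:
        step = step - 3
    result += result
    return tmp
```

Transformed code:
def apply(tmp, result):
    if acc < 21:
        u = 5 // acc % (step * 40)
    acc -= u
    acc = step - step
    result = [acc[acc] for tmp in step]
    u = acc > 2
    acc = acc + 4
    if acc >= 38 and 38 <= result:
        record(36)
        acc *= u * step
    else:
        step = step - 3
    result += result
    return tmp

if acc >= 38 and 38 <= result:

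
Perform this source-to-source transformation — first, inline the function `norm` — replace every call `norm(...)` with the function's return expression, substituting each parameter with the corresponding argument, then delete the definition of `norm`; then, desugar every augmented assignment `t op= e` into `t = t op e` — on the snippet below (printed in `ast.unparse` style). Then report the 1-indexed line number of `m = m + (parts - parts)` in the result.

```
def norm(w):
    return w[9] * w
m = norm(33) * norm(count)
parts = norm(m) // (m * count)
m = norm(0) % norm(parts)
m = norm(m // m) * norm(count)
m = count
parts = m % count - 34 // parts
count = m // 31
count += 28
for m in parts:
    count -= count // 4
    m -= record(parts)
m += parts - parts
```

Transformed code:
m = 33[9] * 33 * (count[9] * count)
parts = m[9] * m // (m * count)
m = 0[9] * 0 % (parts[9] * parts)
m = (m // m)[9] * (m // m) * (count[9] * count)
m = count
parts = m % count - 34 // parts
count = m // 31
count = count + 28
for m in parts:
    count = count - count // 4
    m = m - record(parts)
m = m + (parts - parts)

12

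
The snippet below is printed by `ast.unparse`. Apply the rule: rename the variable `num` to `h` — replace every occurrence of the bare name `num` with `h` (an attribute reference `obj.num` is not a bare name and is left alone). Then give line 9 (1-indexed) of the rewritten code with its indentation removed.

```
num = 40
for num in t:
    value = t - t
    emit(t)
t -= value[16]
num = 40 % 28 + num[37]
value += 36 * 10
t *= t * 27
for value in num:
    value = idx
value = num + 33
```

Transformed code:
h = 40
for h in t:
    value = t - t
    emit(t)
t -= value[16]
h = 40 % 28 + h[37]
value += 36 * 10
t *= t * 27
for value in h:
    value = idx
value = h + 33

for value in h:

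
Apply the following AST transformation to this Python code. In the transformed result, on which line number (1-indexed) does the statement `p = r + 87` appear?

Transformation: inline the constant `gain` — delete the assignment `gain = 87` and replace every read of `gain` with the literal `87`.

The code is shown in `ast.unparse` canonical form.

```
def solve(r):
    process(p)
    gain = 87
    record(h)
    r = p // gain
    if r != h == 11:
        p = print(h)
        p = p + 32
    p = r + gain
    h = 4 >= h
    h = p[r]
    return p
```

Transformed code:
def solve(r):
    process(p)
    record(h)
    r = p // 87
    if r != h == 11:
        p = print(h)
        p = p + 32
    p = r + 87
    h = 4 >= h
    h = p[r]
    return p

8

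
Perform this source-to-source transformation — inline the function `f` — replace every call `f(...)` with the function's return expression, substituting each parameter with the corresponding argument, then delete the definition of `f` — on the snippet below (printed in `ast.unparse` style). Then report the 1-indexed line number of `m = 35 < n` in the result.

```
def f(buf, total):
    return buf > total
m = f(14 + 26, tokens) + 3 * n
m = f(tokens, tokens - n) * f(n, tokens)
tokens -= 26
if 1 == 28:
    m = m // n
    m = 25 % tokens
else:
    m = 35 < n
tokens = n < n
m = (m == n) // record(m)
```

Transformed code:
m = (14 + 26 > tokens) + 3 * n
m = (tokens > tokens - n) * (n > tokens)
tokens -= 26
if 1 == 28:
    m = m // n
    m = 25 % tokens
else:
    m = 35 < n
tokens = n < n
m = (m == n) // record(m)

8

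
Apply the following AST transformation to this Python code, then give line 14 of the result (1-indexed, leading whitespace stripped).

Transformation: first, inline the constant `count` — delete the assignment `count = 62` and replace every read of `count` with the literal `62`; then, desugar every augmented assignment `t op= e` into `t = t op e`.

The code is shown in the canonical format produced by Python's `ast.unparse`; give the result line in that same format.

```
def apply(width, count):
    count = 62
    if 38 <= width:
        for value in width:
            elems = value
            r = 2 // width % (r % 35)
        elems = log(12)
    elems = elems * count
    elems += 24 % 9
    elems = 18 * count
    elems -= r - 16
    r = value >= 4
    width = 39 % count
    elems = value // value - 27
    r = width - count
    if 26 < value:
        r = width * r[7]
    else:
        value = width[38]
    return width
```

Transformed code:
def apply(width, count):
    if 38 <= width:
        for value in width:
            elems = value
            r = 2 // width % (r % 35)
        elems = log(12)
    elems = elems * 62
    elems = elems + 24 % 9
    elems = 18 * 62
    elems = elems - (r - 16)
    r = value >= 4
    width = 39 % 62
    elems = value // value - 27
    r = width - 62
    if 26 < value:
        r = width * r[7]
    else:
        value = width[38]
    return width

r = width - 62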